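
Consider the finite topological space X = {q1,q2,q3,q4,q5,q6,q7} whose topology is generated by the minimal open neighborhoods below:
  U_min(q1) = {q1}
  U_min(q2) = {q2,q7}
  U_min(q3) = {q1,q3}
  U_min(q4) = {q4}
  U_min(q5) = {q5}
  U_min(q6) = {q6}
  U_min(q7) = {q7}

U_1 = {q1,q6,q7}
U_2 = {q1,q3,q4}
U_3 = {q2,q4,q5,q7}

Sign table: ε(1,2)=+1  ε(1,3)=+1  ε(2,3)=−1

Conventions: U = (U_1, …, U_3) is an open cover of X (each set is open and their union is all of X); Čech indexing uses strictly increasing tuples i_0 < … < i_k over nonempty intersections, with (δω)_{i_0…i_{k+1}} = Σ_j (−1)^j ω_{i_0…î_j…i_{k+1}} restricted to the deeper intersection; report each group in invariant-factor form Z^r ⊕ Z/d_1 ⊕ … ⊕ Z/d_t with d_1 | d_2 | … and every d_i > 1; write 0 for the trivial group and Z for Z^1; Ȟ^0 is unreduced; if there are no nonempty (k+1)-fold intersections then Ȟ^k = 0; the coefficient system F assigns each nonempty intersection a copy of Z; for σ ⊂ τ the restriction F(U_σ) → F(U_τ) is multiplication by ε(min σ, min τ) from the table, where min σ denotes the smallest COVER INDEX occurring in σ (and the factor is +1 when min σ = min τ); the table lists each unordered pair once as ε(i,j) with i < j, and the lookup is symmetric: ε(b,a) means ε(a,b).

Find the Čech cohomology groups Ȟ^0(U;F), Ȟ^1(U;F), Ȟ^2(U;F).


Ȟ^0 ≅ 0,  Ȟ^1 ≅ Z/2,  Ȟ^2 ≅ 0

nonempty intersections:
  U12={q1} U13={q7} U23={q4}
C dims 3,3; δ0: rk 3, SNF 1^2·2
Ȟ^0: (3−3)−0=0 ⇒ 0
Ȟ^1: (3−0)−3=0 plus torsion [2] ⇒ Z/2
Ȟ^2: (0−0)−0=0 ⇒ 0


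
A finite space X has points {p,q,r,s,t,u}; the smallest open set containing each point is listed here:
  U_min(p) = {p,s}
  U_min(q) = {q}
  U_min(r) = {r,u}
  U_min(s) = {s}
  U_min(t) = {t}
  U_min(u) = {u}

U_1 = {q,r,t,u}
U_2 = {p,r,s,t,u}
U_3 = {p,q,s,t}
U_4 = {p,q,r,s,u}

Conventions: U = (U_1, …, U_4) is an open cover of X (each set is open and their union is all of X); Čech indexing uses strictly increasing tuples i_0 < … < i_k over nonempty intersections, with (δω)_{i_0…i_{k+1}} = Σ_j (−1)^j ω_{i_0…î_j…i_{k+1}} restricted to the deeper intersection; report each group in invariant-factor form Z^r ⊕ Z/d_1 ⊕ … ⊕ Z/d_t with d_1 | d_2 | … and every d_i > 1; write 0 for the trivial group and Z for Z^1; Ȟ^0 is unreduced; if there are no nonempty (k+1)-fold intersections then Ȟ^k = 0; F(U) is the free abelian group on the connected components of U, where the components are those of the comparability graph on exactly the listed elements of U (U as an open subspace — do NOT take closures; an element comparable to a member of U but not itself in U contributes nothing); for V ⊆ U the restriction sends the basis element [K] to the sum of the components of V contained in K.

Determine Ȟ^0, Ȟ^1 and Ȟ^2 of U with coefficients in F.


nonempty overlaps:
  U12={r,t,u} U13={q,t} U14={q,r,u} U23={p,s,t} U24={p,r,s,u} U34={p,q,s}
  U123={t} U124={r,u} U134={q} U234={p,s}
components per intersection:
  U1: {q} {r,u} {t}
  U2: {p,s} {r,u} {t}
  U3: {p,s} {q} {t}
  U4: {p,s} {q} {r,u}
  U12: {r,u} {t}
  U13: {q} {t}
  U14: {q} {r,u}
  U23: {p,s} {t}
  U24: {p,s} {r,u}
  U34: {p,s} {q}
  U123: {t}
  U124: {r,u}
  U134: {q}
  U234: {p,s}
C dims 12,12,4; δ0: rk 8, SNF 1^8; δ1: rk 4, SNF 1^4
degree 0: 12−8−0 = 4 → Ȟ^0 ≅ Z^4
degree 1: 12−4−8 = 0 → Ȟ^1 ≅ 0
degree 2: 4−0−4 = 0 → Ȟ^2 ≅ 0

Ȟ^0 ≅ Z^4, Ȟ^1 ≅ 0 and Ȟ^2 ≅ 0


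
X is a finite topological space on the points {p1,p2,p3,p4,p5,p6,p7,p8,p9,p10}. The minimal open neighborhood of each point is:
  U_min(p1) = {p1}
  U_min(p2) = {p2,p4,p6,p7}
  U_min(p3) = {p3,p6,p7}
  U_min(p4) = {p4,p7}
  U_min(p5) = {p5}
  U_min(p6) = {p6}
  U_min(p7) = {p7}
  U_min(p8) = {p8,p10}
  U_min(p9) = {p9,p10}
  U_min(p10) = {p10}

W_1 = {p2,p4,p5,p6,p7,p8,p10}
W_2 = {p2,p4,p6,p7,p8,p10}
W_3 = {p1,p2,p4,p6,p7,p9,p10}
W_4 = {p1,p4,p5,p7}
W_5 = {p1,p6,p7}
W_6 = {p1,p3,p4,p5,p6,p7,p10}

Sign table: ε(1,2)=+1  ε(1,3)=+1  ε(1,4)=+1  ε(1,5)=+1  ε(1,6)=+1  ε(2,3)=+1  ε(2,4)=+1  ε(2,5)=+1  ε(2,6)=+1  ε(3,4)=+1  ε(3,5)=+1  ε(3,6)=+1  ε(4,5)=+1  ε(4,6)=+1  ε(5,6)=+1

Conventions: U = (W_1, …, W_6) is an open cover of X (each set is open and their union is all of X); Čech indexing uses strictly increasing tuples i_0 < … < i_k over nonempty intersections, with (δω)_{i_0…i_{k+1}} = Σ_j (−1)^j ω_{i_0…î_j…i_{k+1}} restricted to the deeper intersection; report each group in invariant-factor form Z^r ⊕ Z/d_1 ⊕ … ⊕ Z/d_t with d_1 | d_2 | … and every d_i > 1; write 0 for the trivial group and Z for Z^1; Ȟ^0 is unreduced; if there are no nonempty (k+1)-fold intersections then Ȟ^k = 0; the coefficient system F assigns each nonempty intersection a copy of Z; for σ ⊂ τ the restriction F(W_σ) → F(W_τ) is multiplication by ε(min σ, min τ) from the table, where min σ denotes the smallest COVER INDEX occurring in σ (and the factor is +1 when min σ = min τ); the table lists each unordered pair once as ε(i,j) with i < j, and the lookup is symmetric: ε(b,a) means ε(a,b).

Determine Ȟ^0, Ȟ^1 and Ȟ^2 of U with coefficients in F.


Ȟ^0 ≅ Z; Ȟ^1 ≅ 0; Ȟ^2 ≅ 0

intersection data:
  W12={p2,p4,p6,p7,p8,p10} W13={p2,p4,p6,p7,p10} W14={p4,p5,p7} W15={p6,p7} W16={p4,p5,p6,p7,p10} W23={p2,p4,p6,p7,p10} W24={p4,p7} W25={p6,p7} W26={p4,p6,p7,p10} W34={p1,p4,p7} W35={p1,p6,p7} W36={p1,p4,p6,p7,p10} W45={p1,p7} W46={p1,p4,p5,p7} W56={p1,p6,p7}
  W123={p2,p4,p6,p7,p10} W124={p4,p7} W125={p6,p7} W126={p4,p6,p7,p10} W134={p4,p7} W135={p6,p7} W136={p4,p6,p7,p10} W145={p7} W146={p4,p5,p7} W156={p6,p7} W234={p4,p7} W235={p6,p7} W236={p4,p6,p7,p10} W245={p7} W246={p4,p7} W256={p6,p7} W345={p1,p7} W346={p1,p4,p7} W356={p1,p6,p7} W456={p1,p7}
  W1234={p4,p7} W1235={p6,p7} W1236={p4,p6,p7,p10} W1245={p7} W1246={p4,p7} W1256={p6,p7} W1345={p7} W1346={p4,p7} W1356={p6,p7} W1456={p7} W2345={p7} W2346={p4,p7} W2356={p6,p7} W2456={p7} W3456={p1,p7}
  W12345={p7} W12346={p4,p7} W12356={p6,p7} W12456={p7} W13456={p7} W23456={p7}
  W123456={p7}
C dims 6,15,20,15; δ0: rk 5, SNF 1^5; δ1: rk 10, SNF 1^10; δ2: rk 10, SNF 1^10
Ȟ^0 = (6 − 5) − 0 = 1, so Ȟ^0 ≅ Z
Ȟ^1 = (15 − 10) − 5 = 0, so Ȟ^1 ≅ 0
Ȟ^2 = (20 − 10) − 10 = 0, so Ȟ^2 ≅ 0


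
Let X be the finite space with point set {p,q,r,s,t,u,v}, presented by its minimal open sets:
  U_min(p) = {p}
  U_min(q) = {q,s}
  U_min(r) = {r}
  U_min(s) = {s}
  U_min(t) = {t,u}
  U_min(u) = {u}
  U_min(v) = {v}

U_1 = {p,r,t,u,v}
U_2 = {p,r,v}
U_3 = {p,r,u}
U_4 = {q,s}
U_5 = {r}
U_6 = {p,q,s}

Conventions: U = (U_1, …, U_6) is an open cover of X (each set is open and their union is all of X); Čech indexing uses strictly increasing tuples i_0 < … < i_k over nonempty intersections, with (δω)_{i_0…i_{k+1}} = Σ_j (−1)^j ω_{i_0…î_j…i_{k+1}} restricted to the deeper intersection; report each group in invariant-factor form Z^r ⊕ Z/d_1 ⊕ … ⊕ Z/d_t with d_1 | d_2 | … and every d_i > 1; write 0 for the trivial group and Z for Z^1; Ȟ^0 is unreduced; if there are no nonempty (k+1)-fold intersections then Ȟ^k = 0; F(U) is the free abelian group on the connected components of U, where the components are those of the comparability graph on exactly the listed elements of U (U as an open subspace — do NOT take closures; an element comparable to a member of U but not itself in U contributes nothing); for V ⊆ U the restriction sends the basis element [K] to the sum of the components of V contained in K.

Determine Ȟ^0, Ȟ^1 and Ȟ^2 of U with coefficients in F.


nerve simplices:
  U12={p,r,v} U13={p,r,u} U15={r} U16={p} U23={p,r} U25={r} U26={p} U35={r} U36={p} U46={q,s}
  U123={p,r} U125={r} U126={p} U135={r} U136={p} U235={r} U236={p}
  U1235={r} U1236={p}
components per intersection:
  U1: {p} {r} {t,u} {v}
  U2: {p} {r} {v}
  U3: {p} {r} {u}
  U4: {q,s}
  U5: {r}
  U6: {p} {q,s}
  U12: {p} {r} {v}
  U13: {p} {r} {u}
  U15: {r}
  U16: {p}
  U23: {p} {r}
  U25: {r}
  U26: {p}
  U35: {r}
  U36: {p}
  U46: {q,s}
  U123: {p} {r}
  U125: {r}
  U126: {p}
  U135: {r}
  U136: {p}
  U235: {r}
  U236: {p}
  U1235: {r}
  U1236: {p}
C dims 14,15,8,2; δ0: rk 9, SNF 1^9; δ1: rk 6, SNF 1^6; δ2: rk 2, SNF 1^2
degree 0: 14−9−0 = 5 → Ȟ^0 ≅ Z^5
degree 1: 15−6−9 = 0 → Ȟ^1 ≅ 0
degree 2: 8−2−6 = 0 → Ȟ^2 ≅ 0

Ȟ^0 ≅ Z^5,  Ȟ^1 ≅ 0,  Ȟ^2 ≅ 0


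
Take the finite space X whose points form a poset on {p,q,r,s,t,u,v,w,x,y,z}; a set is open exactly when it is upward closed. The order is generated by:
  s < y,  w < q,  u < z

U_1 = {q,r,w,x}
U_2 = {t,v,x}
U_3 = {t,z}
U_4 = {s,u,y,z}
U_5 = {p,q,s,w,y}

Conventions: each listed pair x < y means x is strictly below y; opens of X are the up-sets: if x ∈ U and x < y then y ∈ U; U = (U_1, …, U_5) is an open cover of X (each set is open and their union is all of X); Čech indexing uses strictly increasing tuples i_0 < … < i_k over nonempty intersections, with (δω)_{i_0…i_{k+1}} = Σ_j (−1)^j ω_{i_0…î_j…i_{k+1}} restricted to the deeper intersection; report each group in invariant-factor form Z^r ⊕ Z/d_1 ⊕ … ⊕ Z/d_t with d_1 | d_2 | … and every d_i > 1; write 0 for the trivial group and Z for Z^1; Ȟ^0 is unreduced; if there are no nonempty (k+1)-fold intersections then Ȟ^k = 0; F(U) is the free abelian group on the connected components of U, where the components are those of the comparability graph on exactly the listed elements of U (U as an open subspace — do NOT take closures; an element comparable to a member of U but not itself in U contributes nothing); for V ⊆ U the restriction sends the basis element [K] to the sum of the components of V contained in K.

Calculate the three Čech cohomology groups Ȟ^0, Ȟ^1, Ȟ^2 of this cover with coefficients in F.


Ȟ^0 = Z^8, Ȟ^1 = 0 and Ȟ^2 = 0

nonempty intersections:
  U12={x} U15={q,w} U23={t} U34={z} U45={s,y}
components per intersection:
  U1: {q,w} {r} {x}
  U2: {t} {v} {x}
  U3: {t} {z}
  U4: {s,y} {u,z}
  U5: {p} {q,w} {s,y}
  U12: {x}
  U15: {q,w}
  U23: {t}
  U34: {z}
  U45: {s,y}
C dims 13,5; δ0: rk 5, SNF 1^5
Ȟ^0: (13−5)−0=8 ⇒ Z^8
Ȟ^1: (5−0)−5=0 ⇒ 0
Ȟ^2: (0−0)−0=0 ⇒ 0


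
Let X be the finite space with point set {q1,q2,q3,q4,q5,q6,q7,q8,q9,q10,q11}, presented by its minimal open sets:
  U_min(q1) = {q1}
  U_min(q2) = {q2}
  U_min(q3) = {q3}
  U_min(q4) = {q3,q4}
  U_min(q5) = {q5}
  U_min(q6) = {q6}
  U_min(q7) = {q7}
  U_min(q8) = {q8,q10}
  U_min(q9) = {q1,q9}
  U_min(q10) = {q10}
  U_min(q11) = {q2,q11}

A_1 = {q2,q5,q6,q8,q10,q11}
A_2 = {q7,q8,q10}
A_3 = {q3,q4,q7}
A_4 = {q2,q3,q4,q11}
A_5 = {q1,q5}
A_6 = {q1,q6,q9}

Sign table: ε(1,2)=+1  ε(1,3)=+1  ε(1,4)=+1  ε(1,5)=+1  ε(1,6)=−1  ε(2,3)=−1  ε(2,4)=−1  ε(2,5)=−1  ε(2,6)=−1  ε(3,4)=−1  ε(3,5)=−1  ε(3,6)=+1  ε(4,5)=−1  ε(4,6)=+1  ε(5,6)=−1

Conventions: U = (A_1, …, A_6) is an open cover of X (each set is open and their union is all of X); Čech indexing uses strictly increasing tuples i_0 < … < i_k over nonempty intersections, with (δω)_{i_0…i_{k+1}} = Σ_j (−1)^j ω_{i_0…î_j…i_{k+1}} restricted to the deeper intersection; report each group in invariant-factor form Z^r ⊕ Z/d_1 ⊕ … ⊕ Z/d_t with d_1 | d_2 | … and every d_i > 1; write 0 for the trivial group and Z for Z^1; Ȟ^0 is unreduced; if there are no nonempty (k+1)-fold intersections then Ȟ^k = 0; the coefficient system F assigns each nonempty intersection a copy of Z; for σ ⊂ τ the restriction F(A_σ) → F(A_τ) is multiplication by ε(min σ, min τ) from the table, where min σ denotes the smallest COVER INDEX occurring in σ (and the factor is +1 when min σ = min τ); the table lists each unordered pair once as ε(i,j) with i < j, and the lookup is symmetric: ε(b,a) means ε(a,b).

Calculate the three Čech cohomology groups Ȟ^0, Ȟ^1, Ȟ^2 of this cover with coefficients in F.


intersection data:
  A12={q8,q10} A14={q2,q11} A15={q5} A16={q6} A23={q7} A34={q3,q4} A56={q1}
C dims 6,7; δ0: rk 5, SNF 1^5
Ȟ^0 = (6 − 5) − 0 = 1, so Ȟ^0 ≅ Z
Ȟ^1 = (7 − 0) − 5 = 2, so Ȟ^1 ≅ Z^2
Ȟ^2 = (0 − 0) − 0 = 0, so Ȟ^2 ≅ 0

Ȟ^0 = Z; Ȟ^1 = Z^2; Ȟ^2 = 0


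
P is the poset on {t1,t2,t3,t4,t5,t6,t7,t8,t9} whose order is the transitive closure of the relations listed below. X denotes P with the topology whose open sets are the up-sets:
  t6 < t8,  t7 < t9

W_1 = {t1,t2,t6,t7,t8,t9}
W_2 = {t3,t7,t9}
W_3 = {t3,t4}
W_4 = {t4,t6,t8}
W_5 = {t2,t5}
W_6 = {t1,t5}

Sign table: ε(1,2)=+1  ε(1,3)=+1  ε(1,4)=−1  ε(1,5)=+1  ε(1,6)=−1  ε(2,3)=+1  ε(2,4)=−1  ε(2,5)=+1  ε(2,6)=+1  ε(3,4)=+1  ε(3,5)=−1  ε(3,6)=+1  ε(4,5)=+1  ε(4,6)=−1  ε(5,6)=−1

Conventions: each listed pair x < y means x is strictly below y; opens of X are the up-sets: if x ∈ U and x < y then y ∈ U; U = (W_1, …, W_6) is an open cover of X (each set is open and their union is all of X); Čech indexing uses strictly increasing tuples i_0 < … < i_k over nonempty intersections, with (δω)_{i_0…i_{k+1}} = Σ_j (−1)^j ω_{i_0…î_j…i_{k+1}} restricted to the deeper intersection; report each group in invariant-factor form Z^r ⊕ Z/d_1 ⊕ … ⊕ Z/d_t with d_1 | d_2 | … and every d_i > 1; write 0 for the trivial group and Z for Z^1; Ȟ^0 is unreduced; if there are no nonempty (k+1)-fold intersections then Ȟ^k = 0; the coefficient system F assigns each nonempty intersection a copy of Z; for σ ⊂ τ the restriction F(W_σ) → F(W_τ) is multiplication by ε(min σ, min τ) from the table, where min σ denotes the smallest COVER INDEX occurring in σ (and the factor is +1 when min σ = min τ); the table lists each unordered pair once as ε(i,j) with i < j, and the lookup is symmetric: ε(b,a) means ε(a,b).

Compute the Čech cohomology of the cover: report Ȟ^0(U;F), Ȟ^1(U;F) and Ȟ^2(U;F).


Ȟ^0 ≅ 0; Ȟ^1 ≅ Z ⊕ Z/2; Ȟ^2 ≅ 0

nonempty intersections:
  W12={t7,t9} W14={t6,t8} W15={t2} W16={t1} W23={t3} W34={t4} W56={t5}
C dims 6,7; δ0: rk 6, SNF 1^5·2
Ȟ^0: (6−6)−0=0 ⇒ 0
Ȟ^1: (7−0)−6=1 plus torsion [2] ⇒ Z ⊕ Z/2
Ȟ^2: (0−0)−0=0 ⇒ 0


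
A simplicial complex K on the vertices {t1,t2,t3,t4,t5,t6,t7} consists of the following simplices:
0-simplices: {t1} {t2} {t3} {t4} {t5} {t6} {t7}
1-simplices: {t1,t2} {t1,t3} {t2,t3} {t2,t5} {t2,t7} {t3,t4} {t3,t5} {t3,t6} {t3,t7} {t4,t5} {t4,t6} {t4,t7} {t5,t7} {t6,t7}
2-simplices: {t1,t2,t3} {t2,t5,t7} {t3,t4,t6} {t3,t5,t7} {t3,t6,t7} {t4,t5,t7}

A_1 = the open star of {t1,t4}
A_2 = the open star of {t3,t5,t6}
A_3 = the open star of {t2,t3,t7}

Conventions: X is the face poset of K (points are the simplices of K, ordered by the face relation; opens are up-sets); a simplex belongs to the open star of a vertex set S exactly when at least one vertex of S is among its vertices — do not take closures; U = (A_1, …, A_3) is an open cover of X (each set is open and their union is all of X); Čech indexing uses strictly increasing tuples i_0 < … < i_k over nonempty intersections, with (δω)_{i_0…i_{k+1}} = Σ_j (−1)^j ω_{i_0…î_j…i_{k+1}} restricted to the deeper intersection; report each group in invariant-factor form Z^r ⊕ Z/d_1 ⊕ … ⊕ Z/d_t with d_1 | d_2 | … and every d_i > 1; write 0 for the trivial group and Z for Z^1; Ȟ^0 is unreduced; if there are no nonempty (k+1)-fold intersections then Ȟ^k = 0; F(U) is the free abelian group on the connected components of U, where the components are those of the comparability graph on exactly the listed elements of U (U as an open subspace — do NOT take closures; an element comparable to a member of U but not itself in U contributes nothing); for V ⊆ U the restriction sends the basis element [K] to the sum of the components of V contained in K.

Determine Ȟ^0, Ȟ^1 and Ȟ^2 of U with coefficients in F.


Ȟ^0 ≅ Z, Ȟ^1 ≅ Z and Ȟ^2 ≅ 0

nerve of the cover:
  A1={{t1},{t4},{t1,t2},{t1,t3},{t3,t4},{t4,t5},{t4,t6},{t4,t7},{t1,t2,t3},{t3,t4,t6},{t4,t5,t7}} A2={{t3},{t5},{t6},{t1,t3},{t2,t3},{t2,t5},{t3,t4},{t3,t5},{t3,t6},{t3,t7},{t4,t5},{t4,t6},{t5,t7},{t6,t7},{t1,t2,t3},{t2,t5,t7},{t3,t4,t6},{t3,t5,t7},{t3,t6,t7},{t4,t5,t7}} A3={{t2},{t3},{t7},{t1,t2},{t1,t3},{t2,t3},{t2,t5},{t2,t7},{t3,t4},{t3,t5},{t3,t6},{t3,t7},{t4,t7},{t5,t7},{t6,t7},{t1,t2,t3},{t2,t5,t7},{t3,t4,t6},{t3,t5,t7},{t3,t6,t7},{t4,t5,t7}}
  A12={{t1,t3},{t3,t4},{t4,t5},{t4,t6},{t1,t2,t3},{t3,t4,t6},{t4,t5,t7}} A13={{t1,t2},{t1,t3},{t3,t4},{t4,t7},{t1,t2,t3},{t3,t4,t6},{t4,t5,t7}} A23={{t3},{t1,t3},{t2,t3},{t2,t5},{t3,t4},{t3,t5},{t3,t6},{t3,t7},{t5,t7},{t6,t7},{t1,t2,t3},{t2,t5,t7},{t3,t4,t6},{t3,t5,t7},{t3,t6,t7},{t4,t5,t7}}
  A123={{t1,t3},{t3,t4},{t1,t2,t3},{t3,t4,t6},{t4,t5,t7}}
components per intersection:
  A1: {{t1},{t1,t2},{t1,t3},{t1,t2,t3}} {{t4},{t3,t4},{t4,t5},{t4,t6},{t4,t7},{t3,t4,t6},{t4,t5,t7}}
  A2: {{t3},{t5},{t6},{t1,t3},{t2,t3},{t2,t5},{t3,t4},{t3,t5},{t3,t6},{t3,t7},{t4,t5},{t4,t6},{t5,t7},{t6,t7},{t1,t2,t3},{t2,t5,t7},{t3,t4,t6},{t3,t5,t7},{t3,t6,t7},{t4,t5,t7}}
  A3: {{t2},{t3},{t7},{t1,t2},{t1,t3},{t2,t3},{t2,t5},{t2,t7},{t3,t4},{t3,t5},{t3,t6},{t3,t7},{t4,t7},{t5,t7},{t6,t7},{t1,t2,t3},{t2,t5,t7},{t3,t4,t6},{t3,t5,t7},{t3,t6,t7},{t4,t5,t7}}
  A12: {{t1,t3},{t1,t2,t3}} {{t3,t4},{t4,t6},{t3,t4,t6}} {{t4,t5},{t4,t5,t7}}
  A13: {{t1,t2},{t1,t3},{t1,t2,t3}} {{t3,t4},{t3,t4,t6}} {{t4,t7},{t4,t5,t7}}
  A23: {{t3},{t1,t3},{t2,t3},{t2,t5},{t3,t4},{t3,t5},{t3,t6},{t3,t7},{t5,t7},{t6,t7},{t1,t2,t3},{t2,t5,t7},{t3,t4,t6},{t3,t5,t7},{t3,t6,t7},{t4,t5,t7}}
  A123: {{t1,t3},{t1,t2,t3}} {{t3,t4},{t3,t4,t6}} {{t4,t5,t7}}
C dims 4,7,3; δ0: rk 3, SNF 1^3; δ1: rk 3, SNF 1^3
Ȟ^0 = (4 − 3) − 0 = 1, so Ȟ^0 ≅ Z
Ȟ^1 = (7 − 3) − 3 = 1, so Ȟ^1 ≅ Z
Ȟ^2 = (3 − 0) − 3 = 0, so Ȟ^2 ≅ 0


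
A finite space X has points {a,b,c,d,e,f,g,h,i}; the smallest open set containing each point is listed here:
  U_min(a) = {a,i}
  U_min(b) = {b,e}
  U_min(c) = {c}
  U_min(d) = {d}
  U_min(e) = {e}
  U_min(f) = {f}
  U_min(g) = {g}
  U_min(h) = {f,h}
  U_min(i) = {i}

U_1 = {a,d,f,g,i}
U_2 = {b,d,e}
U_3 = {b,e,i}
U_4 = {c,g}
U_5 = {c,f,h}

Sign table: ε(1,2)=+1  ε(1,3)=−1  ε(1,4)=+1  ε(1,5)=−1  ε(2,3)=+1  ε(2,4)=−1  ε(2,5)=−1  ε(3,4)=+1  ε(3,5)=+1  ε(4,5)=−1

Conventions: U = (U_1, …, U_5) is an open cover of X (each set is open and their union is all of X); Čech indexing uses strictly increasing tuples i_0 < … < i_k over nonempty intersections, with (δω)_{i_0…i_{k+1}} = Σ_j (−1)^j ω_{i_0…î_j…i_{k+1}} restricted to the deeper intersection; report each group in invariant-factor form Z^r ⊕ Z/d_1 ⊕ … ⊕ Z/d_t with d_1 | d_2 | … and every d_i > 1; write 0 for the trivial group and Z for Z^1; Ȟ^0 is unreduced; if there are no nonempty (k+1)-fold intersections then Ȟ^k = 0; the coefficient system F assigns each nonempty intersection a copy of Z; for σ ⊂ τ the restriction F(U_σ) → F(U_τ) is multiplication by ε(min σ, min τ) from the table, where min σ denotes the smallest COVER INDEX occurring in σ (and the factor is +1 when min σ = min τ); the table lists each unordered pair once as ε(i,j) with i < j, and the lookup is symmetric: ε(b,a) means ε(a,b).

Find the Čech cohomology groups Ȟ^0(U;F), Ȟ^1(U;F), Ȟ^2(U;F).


Ȟ^0 ≅ 0, Ȟ^1 ≅ Z ⊕ Z/2, Ȟ^2 ≅ 0

nerve simplices:
  U12={d} U13={i} U14={g} U15={f} U23={b,e} U45={c}
C dims 5,6; δ0: rk 5, SNF 1^4·2
degree 0: 5−5−0 = 0 → Ȟ^0 ≅ 0
degree 1: 6−0−5 = 1 plus torsion [2] → Ȟ^1 ≅ Z ⊕ Z/2
degree 2: 0−0−0 = 0 → Ȟ^2 ≅ 0


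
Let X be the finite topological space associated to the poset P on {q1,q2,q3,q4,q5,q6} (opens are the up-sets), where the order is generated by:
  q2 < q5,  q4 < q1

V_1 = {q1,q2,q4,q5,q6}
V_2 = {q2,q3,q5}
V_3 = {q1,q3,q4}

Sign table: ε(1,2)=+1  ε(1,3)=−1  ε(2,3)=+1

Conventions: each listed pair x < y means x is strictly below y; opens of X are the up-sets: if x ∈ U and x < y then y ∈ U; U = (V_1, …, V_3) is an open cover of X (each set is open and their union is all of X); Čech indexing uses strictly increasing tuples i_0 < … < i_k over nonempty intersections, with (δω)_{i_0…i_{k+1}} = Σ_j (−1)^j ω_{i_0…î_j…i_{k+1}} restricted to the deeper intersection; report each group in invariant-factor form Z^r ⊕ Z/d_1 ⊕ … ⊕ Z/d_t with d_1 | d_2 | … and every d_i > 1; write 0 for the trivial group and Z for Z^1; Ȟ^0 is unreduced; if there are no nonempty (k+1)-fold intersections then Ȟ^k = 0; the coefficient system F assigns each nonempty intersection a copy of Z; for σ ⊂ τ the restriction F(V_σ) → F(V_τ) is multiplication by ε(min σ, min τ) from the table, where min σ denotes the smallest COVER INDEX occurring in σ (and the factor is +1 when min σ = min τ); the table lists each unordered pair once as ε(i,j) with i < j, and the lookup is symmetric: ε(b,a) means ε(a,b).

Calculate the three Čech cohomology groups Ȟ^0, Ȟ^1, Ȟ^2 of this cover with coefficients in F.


Ȟ^0(U;F) ≅ 0; Ȟ^1(U;F) ≅ Z/2; Ȟ^2(U;F) ≅ 0

cover nerve:
  V12={q2,q5} V13={q1,q4} V23={q3}
C dims 3,3; δ0: rk 3, SNF 1^2·2
Ȟ^0: (3−3)−0=0 ⇒ 0
Ȟ^1: (3−0)−3=0 plus torsion [2] ⇒ Z/2
Ȟ^2: (0−0)−0=0 ⇒ 0


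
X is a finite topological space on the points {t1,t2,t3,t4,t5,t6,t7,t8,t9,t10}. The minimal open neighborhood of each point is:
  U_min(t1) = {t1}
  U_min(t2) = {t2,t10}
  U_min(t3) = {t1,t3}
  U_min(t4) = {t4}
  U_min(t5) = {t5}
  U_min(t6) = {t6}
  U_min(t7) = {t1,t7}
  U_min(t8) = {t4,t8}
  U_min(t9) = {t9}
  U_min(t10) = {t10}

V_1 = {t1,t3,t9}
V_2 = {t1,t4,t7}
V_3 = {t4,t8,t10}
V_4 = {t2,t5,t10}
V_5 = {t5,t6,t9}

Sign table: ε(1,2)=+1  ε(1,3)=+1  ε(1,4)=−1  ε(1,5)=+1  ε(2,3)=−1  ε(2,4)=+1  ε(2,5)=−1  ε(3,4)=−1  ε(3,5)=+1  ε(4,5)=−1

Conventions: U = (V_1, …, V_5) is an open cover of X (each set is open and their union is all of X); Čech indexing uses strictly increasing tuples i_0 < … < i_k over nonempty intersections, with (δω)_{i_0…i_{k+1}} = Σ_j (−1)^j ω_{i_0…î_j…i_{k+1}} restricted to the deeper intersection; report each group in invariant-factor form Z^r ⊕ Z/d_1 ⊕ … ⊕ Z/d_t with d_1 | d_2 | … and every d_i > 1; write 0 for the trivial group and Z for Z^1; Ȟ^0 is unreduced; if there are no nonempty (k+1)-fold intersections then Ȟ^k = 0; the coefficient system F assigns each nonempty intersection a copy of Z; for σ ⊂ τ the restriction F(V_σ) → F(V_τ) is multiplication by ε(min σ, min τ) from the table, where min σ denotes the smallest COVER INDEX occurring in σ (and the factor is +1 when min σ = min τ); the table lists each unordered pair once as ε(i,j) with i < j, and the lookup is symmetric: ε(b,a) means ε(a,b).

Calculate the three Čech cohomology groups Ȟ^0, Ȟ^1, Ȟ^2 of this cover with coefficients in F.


Ȟ^0(U;F) ≅ 0; Ȟ^1(U;F) ≅ Z/2; Ȟ^2(U;F) ≅ 0

intersection data:
  V12={t1} V15={t9} V23={t4} V34={t10} V45={t5}
C dims 5,5; δ0: rk 5, SNF 1^4·2
Ȟ^0 = (5 − 5) − 0 = 0, so Ȟ^0 ≅ 0
Ȟ^1 = (5 − 0) − 5 = 0 plus torsion [2], so Ȟ^1 ≅ Z/2
Ȟ^2 = (0 − 0) − 0 = 0, so Ȟ^2 ≅ 0


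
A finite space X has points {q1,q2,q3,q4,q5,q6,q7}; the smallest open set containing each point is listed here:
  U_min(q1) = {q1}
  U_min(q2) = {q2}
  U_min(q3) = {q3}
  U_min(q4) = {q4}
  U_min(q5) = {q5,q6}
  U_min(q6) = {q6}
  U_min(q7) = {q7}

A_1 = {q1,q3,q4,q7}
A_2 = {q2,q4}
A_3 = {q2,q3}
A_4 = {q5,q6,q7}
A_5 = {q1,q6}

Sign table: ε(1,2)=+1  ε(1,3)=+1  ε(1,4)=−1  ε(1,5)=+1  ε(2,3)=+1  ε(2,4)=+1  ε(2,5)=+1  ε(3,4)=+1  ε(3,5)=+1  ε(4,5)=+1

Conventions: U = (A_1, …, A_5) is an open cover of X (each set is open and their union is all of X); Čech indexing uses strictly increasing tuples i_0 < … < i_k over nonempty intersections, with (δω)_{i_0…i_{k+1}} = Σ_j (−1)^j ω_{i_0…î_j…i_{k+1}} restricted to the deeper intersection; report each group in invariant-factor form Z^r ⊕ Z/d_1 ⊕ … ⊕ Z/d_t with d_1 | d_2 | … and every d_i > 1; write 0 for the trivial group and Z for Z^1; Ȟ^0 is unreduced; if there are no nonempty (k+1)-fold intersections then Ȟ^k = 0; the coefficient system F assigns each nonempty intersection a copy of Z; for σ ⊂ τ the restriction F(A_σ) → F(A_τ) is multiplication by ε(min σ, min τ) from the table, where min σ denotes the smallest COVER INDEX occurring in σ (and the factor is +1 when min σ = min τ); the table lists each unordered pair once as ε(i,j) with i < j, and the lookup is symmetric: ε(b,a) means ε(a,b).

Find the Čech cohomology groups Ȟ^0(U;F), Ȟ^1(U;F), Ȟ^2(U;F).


nerve simplices:
  A12={q4} A13={q3} A14={q7} A15={q1} A23={q2} A45={q6}
C dims 5,6; δ0: rk 5, SNF 1^4·2
degree 0: 5−5−0 = 0 → Ȟ^0 ≅ 0
degree 1: 6−0−5 = 1 plus torsion [2] → Ȟ^1 ≅ Z ⊕ Z/2
degree 2: 0−0−0 = 0 → Ȟ^2 ≅ 0

Ȟ^0 ≅ 0, Ȟ^1 ≅ Z ⊕ Z/2, Ȟ^2 ≅ 0


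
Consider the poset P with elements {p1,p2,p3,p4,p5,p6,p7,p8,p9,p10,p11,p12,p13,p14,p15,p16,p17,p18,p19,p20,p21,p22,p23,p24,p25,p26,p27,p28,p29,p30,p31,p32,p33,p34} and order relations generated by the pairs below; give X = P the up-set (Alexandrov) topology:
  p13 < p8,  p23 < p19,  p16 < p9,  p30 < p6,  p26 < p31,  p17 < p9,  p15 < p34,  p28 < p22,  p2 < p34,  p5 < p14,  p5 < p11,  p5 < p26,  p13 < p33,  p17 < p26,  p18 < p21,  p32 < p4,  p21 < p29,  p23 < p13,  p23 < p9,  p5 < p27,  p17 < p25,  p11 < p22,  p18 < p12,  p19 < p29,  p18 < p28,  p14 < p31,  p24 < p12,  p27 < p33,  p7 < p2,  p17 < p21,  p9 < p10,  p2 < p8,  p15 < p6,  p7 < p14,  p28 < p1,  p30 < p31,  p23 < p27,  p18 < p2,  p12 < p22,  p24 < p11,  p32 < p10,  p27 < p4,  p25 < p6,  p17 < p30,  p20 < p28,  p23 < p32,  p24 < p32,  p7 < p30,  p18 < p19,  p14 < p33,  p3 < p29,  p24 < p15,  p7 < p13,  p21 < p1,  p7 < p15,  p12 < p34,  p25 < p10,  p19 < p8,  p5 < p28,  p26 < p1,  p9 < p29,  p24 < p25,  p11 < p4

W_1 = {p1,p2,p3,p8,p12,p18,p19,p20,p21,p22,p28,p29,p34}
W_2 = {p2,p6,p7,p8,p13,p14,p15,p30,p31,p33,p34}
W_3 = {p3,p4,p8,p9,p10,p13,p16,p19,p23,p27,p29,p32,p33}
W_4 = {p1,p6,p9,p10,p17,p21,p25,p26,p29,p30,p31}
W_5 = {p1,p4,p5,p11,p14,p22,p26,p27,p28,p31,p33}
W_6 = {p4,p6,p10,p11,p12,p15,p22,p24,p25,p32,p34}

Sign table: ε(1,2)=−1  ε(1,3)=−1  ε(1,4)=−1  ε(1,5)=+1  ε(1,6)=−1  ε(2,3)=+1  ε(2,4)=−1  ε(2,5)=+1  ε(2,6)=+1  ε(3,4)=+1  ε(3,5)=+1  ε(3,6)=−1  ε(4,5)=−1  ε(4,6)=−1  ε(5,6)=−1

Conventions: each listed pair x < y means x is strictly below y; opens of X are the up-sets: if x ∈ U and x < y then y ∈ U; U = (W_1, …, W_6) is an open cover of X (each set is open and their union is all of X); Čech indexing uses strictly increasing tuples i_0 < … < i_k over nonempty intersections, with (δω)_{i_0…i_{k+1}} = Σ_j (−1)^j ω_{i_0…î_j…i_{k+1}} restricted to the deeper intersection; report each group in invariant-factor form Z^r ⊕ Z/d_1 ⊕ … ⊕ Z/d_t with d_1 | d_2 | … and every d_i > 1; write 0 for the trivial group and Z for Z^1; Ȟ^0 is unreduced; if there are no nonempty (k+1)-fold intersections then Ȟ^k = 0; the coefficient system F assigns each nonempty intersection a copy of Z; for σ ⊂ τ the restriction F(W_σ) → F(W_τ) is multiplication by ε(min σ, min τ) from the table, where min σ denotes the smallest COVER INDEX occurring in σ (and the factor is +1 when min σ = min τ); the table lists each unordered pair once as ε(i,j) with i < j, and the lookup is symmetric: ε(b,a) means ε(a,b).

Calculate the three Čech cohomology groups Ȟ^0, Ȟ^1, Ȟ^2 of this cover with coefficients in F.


cover nerve:
  W12={p2,p8,p34} W13={p3,p8,p19,p29} W14={p1,p21,p29} W15={p1,p22,p28} W16={p12,p22,p34} W23={p8,p13,p33} W24={p6,p30,p31} W25={p14,p31,p33} W26={p6,p15,p34} W34={p9,p10,p29} W35={p4,p27,p33} W36={p4,p10,p32} W45={p1,p26,p31} W46={p6,p10,p25} W56={p4,p11,p22}
  W123={p8} W126={p34} W134={p29} W145={p1} W156={p22} W235={p33} W245={p31} W246={p6} W346={p10} W356={p4}
C dims 6,15,10; δ0: rk 6, SNF 1^5·2; δ1: rk 9, SNF 1^9
Ȟ^0: (6−6)−0=0 ⇒ 0
Ȟ^1: (15−9)−6=0 plus torsion [2] ⇒ Z/2
Ȟ^2: (10−0)−9=1 ⇒ Z

Ȟ^0 ≅ 0,  Ȟ^1 ≅ Z/2,  Ȟ^2 ≅ Z


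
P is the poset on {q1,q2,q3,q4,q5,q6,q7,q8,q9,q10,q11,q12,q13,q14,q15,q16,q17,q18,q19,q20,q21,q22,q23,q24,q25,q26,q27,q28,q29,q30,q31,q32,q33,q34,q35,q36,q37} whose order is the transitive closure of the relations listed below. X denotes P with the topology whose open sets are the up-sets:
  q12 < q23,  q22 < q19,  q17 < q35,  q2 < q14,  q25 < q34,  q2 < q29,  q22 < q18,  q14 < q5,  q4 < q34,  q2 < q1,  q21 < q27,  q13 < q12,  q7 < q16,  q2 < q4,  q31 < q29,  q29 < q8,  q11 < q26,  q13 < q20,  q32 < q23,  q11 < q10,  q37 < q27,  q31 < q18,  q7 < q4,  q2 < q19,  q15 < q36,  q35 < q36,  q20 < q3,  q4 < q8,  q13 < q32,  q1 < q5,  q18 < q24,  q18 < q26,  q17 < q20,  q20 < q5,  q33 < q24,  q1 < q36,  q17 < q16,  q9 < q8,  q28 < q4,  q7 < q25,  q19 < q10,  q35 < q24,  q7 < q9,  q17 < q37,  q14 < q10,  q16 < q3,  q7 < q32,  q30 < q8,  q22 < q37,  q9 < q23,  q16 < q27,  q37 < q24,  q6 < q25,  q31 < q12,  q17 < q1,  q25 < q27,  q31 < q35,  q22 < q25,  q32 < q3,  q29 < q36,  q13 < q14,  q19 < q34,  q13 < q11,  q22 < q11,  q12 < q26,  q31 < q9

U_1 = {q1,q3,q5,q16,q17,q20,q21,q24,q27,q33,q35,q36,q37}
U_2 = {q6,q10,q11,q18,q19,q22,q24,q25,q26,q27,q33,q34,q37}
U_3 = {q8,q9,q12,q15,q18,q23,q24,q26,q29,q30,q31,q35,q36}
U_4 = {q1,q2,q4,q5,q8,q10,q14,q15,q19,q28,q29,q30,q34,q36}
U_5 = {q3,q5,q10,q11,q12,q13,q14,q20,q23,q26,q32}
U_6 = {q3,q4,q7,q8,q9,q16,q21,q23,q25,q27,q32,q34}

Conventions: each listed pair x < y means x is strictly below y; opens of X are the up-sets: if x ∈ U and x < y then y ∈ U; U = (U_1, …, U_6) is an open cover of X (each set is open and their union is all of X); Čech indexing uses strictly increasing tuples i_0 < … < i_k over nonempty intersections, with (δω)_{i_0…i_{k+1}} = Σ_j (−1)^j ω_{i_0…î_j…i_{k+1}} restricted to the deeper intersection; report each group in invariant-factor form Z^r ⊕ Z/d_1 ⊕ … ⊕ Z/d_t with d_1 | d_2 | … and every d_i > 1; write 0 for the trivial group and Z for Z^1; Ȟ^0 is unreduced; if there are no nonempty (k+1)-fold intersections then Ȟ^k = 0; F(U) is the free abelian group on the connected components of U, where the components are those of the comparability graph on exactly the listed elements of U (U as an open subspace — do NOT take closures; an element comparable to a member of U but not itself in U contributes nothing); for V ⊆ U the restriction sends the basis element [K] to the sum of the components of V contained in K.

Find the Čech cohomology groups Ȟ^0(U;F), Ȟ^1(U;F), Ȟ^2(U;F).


cover nerve:
  U12={q24,q27,q33,q37} U13={q24,q35,q36} U14={q1,q5,q36} U15={q3,q5,q20} U16={q3,q16,q21,q27} U23={q18,q24,q26} U24={q10,q19,q34} U25={q10,q11,q26} U26={q25,q27,q34} U34={q8,q15,q29,q30,q36} U35={q12,q23,q26} U36={q8,q9,q23} U45={q5,q10,q14} U46={q4,q8,q34} U56={q3,q23,q32}
  U123={q24} U126={q27} U134={q36} U145={q5} U156={q3} U235={q26} U245={q10} U246={q34} U346={q8} U356={q23}
components per intersection:
  U1: {q1,q3,q5,q16,q17,q20,q21,q24,q27,q33,q35,q36,q37}
  U2: {q6,q10,q11,q18,q19,q22,q24,q25,q26,q27,q33,q34,q37}
  U3: {q8,q9,q12,q15,q18,q23,q24,q26,q29,q30,q31,q35,q36}
  U4: {q1,q2,q4,q5,q8,q10,q14,q15,q19,q28,q29,q30,q34,q36}
  U5: {q3,q5,q10,q11,q12,q13,q14,q20,q23,q26,q32}
  U6: {q3,q4,q7,q8,q9,q16,q21,q23,q25,q27,q32,q34}
  U12: {q24,q27,q33,q37}
  U13: {q24,q35,q36}
  U14: {q1,q5,q36}
  U15: {q3,q5,q20}
  U16: {q3,q16,q21,q27}
  U23: {q18,q24,q26}
  U24: {q10,q19,q34}
  U25: {q10,q11,q26}
  U26: {q25,q27,q34}
  U34: {q8,q15,q29,q30,q36}
  U35: {q12,q23,q26}
  U36: {q8,q9,q23}
  U45: {q5,q10,q14}
  U46: {q4,q8,q34}
  U56: {q3,q23,q32}
  U123: {q24}
  U126: {q27}
  U134: {q36}
  U145: {q5}
  U156: {q3}
  U235: {q26}
  U245: {q10}
  U246: {q34}
  U346: {q8}
  U356: {q23}
C dims 6,15,10; δ0: rk 5, SNF 1^5; δ1: rk 10, SNF 1^9·2
Ȟ^0: (6−5)−0=1 ⇒ Z
Ȟ^1: (15−10)−5=0 ⇒ 0
Ȟ^2: (10−0)−10=0 plus torsion [2] ⇒ Z/2

Ȟ^0 = Z,  Ȟ^1 = 0,  Ȟ^2 = Z/2


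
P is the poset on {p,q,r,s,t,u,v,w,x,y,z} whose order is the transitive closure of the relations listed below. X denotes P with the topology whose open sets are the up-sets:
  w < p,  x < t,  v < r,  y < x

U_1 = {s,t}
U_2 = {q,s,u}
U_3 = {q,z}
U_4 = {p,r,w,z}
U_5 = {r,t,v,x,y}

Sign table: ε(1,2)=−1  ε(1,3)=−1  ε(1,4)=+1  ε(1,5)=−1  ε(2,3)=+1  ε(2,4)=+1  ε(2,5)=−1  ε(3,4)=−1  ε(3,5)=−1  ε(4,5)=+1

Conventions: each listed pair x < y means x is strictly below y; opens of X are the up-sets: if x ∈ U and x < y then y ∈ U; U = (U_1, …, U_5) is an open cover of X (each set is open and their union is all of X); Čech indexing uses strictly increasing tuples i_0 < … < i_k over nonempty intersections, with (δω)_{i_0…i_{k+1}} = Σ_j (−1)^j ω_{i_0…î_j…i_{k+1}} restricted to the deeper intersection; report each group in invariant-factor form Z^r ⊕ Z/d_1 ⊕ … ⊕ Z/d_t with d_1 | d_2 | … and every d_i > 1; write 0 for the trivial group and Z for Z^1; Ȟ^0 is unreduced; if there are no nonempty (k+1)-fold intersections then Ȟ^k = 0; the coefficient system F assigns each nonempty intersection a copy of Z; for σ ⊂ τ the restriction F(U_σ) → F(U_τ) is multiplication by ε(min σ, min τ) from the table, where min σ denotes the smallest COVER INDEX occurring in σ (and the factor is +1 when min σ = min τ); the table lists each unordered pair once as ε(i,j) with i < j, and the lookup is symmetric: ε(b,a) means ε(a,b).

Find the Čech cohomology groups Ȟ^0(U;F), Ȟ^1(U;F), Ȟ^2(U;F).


nonempty intersections:
  U12={s} U15={t} U23={q} U34={z} U45={r}
C dims 5,5; δ0: rk 5, SNF 1^4·2
Ȟ^0: (5−5)−0=0 ⇒ 0
Ȟ^1: (5−0)−5=0 plus torsion [2] ⇒ Z/2
Ȟ^2: (0−0)−0=0 ⇒ 0

Ȟ^0(U;F) ≅ 0, Ȟ^1(U;F) ≅ Z/2 and Ȟ^2(U;F) ≅ 0


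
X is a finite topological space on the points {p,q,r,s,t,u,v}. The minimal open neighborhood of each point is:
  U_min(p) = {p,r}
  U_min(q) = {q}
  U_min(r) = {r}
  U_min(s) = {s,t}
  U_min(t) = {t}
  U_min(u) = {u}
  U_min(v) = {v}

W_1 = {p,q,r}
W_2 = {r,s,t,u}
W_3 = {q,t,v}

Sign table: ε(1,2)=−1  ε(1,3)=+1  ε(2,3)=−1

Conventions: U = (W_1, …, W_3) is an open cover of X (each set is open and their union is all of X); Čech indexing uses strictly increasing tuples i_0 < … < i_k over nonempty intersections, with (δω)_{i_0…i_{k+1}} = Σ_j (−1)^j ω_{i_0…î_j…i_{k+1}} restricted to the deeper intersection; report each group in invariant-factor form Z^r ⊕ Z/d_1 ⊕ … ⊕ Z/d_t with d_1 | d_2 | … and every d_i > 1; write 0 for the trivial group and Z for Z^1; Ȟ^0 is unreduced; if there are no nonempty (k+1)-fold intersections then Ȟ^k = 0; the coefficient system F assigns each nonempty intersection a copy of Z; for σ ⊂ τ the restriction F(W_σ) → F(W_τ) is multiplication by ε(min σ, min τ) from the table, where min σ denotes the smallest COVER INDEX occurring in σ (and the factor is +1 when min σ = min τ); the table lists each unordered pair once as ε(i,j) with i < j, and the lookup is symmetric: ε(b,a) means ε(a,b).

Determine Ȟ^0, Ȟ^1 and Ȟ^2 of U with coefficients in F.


Ȟ^0(U;F) ≅ Z; Ȟ^1(U;F) ≅ Z; Ȟ^2(U;F) ≅ 0

nerve of the cover:
  W12={r} W13={q} W23={t}
C dims 3,3; δ0: rk 2, SNF 1^2
Ȟ^0 = (3 − 2) − 0 = 1, so Ȟ^0 ≅ Z
Ȟ^1 = (3 − 0) − 2 = 1, so Ȟ^1 ≅ Z
Ȟ^2 = (0 − 0) − 0 = 0, so Ȟ^2 ≅ 0


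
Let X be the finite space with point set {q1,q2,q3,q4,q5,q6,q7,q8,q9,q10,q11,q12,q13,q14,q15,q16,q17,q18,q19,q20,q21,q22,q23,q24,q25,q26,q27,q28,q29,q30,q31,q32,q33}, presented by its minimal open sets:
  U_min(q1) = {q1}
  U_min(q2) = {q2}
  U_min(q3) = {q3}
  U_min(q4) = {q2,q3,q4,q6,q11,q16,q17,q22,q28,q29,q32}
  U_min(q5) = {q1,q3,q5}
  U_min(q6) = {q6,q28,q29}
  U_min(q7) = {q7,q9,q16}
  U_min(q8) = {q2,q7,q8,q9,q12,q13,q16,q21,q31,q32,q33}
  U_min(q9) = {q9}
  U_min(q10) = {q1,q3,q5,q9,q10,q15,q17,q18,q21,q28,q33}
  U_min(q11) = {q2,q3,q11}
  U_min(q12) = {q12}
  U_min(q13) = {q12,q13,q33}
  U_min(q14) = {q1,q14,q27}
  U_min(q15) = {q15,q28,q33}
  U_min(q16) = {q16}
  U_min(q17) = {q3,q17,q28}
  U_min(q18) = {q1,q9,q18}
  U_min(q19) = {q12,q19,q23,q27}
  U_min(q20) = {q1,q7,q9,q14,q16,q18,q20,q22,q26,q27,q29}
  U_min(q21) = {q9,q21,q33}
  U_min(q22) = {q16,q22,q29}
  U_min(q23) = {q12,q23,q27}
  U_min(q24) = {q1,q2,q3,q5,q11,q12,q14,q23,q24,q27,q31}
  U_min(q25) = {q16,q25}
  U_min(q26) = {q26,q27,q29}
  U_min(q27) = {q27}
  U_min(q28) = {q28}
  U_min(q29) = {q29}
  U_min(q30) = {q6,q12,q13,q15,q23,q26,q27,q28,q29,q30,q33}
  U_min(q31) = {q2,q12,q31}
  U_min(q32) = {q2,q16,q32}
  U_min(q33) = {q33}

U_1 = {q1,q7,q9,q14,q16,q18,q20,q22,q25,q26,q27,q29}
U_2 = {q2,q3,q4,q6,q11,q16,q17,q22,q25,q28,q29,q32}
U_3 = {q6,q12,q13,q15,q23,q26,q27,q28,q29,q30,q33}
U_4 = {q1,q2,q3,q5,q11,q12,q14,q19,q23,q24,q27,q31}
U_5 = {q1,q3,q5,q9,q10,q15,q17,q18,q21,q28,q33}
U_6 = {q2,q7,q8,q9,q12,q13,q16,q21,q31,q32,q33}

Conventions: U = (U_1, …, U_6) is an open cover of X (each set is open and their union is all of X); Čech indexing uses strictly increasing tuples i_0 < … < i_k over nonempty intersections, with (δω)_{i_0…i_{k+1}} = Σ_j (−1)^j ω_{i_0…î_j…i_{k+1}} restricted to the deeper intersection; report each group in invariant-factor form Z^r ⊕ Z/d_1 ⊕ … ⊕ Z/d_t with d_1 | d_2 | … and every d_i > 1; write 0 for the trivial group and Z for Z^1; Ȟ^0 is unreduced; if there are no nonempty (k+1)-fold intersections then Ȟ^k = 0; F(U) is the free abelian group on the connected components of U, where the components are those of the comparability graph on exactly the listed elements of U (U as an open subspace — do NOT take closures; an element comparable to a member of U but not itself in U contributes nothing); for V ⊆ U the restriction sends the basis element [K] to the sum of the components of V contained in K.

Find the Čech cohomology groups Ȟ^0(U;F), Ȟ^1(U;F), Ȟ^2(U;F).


Ȟ^0 ≅ Z; Ȟ^1 ≅ 0; Ȟ^2 ≅ Z/2

nerve of the cover:
  U12={q16,q22,q25,q29} U13={q26,q27,q29} U14={q1,q14,q27} U15={q1,q9,q18} U16={q7,q9,q16} U23={q6,q28,q29} U24={q2,q3,q11} U25={q3,q17,q28} U26={q2,q16,q32} U34={q12,q23,q27} U35={q15,q28,q33} U36={q12,q13,q33} U45={q1,q3,q5} U46={q2,q12,q31} U56={q9,q21,q33}
  U123={q29} U126={q16} U134={q27} U145={q1} U156={q9} U235={q28} U245={q3} U246={q2} U346={q12} U356={q33}
components per intersection:
  U1: {q1,q7,q9,q14,q16,q18,q20,q22,q25,q26,q27,q29}
  U2: {q2,q3,q4,q6,q11,q16,q17,q22,q25,q28,q29,q32}
  U3: {q6,q12,q13,q15,q23,q26,q27,q28,q29,q30,q33}
  U4: {q1,q2,q3,q5,q11,q12,q14,q19,q23,q24,q27,q31}
  U5: {q1,q3,q5,q9,q10,q15,q17,q18,q21,q28,q33}
  U6: {q2,q7,q8,q9,q12,q13,q16,q21,q31,q32,q33}
  U12: {q16,q22,q25,q29}
  U13: {q26,q27,q29}
  U14: {q1,q14,q27}
  U15: {q1,q9,q18}
  U16: {q7,q9,q16}
  U23: {q6,q28,q29}
  U24: {q2,q3,q11}
  U25: {q3,q17,q28}
  U26: {q2,q16,q32}
  U34: {q12,q23,q27}
  U35: {q15,q28,q33}
  U36: {q12,q13,q33}
  U45: {q1,q3,q5}
  U46: {q2,q12,q31}
  U56: {q9,q21,q33}
  U123: {q29}
  U126: {q16}
  U134: {q27}
  U145: {q1}
  U156: {q9}
  U235: {q28}
  U245: {q3}
  U246: {q2}
  U346: {q12}
  U356: {q33}
C dims 6,15,10; δ0: rk 5, SNF 1^5; δ1: rk 10, SNF 1^9·2
Ȟ^0 = (6 − 5) − 0 = 1, so Ȟ^0 ≅ Z
Ȟ^1 = (15 − 10) − 5 = 0, so Ȟ^1 ≅ 0
Ȟ^2 = (10 − 0) − 10 = 0 plus torsion [2], so Ȟ^2 ≅ Z/2


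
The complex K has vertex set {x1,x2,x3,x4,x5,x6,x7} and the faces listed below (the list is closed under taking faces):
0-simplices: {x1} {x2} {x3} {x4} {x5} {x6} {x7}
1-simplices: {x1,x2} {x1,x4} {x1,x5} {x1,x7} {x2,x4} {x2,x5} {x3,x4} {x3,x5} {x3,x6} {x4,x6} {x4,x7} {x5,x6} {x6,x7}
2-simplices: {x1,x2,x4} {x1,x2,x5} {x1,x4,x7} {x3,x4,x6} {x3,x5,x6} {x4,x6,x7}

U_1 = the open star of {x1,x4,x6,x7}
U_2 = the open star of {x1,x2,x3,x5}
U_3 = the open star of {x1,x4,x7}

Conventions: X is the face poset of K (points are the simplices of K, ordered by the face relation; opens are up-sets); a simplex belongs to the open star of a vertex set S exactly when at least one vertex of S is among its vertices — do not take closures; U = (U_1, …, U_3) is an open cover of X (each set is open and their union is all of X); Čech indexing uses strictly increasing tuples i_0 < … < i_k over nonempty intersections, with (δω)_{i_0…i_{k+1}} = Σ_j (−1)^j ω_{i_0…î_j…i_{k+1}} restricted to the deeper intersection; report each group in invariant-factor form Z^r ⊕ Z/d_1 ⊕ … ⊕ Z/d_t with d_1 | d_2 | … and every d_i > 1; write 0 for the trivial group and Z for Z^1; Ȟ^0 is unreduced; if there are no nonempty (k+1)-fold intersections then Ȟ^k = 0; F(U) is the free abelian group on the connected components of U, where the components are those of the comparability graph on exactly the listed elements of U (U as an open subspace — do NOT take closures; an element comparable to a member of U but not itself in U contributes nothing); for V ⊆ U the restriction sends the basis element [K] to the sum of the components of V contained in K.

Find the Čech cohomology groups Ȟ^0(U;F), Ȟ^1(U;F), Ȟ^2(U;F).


Ȟ^0(U;F) ≅ Z,  Ȟ^1(U;F) ≅ Z,  Ȟ^2(U;F) ≅ 0

cover nerve:
  U1={{x1},{x4},{x6},{x7},{x1,x2},{x1,x4},{x1,x5},{x1,x7},{x2,x4},{x3,x4},{x3,x6},{x4,x6},{x4,x7},{x5,x6},{x6,x7},{x1,x2,x4},{x1,x2,x5},{x1,x4,x7},{x3,x4,x6},{x3,x5,x6},{x4,x6,x7}} U2={{x1},{x2},{x3},{x5},{x1,x2},{x1,x4},{x1,x5},{x1,x7},{x2,x4},{x2,x5},{x3,x4},{x3,x5},{x3,x6},{x5,x6},{x1,x2,x4},{x1,x2,x5},{x1,x4,x7},{x3,x4,x6},{x3,x5,x6}} U3={{x1},{x4},{x7},{x1,x2},{x1,x4},{x1,x5},{x1,x7},{x2,x4},{x3,x4},{x4,x6},{x4,x7},{x6,x7},{x1,x2,x4},{x1,x2,x5},{x1,x4,x7},{x3,x4,x6},{x4,x6,x7}}
  U12={{x1},{x1,x2},{x1,x4},{x1,x5},{x1,x7},{x2,x4},{x3,x4},{x3,x6},{x5,x6},{x1,x2,x4},{x1,x2,x5},{x1,x4,x7},{x3,x4,x6},{x3,x5,x6}} U13={{x1},{x4},{x7},{x1,x2},{x1,x4},{x1,x5},{x1,x7},{x2,x4},{x3,x4},{x4,x6},{x4,x7},{x6,x7},{x1,x2,x4},{x1,x2,x5},{x1,x4,x7},{x3,x4,x6},{x4,x6,x7}} U23={{x1},{x1,x2},{x1,x4},{x1,x5},{x1,x7},{x2,x4},{x3,x4},{x1,x2,x4},{x1,x2,x5},{x1,x4,x7},{x3,x4,x6}}
  U123={{x1},{x1,x2},{x1,x4},{x1,x5},{x1,x7},{x2,x4},{x3,x4},{x1,x2,x4},{x1,x2,x5},{x1,x4,x7},{x3,x4,x6}}
components per intersection:
  U1: {{x1},{x4},{x6},{x7},{x1,x2},{x1,x4},{x1,x5},{x1,x7},{x2,x4},{x3,x4},{x3,x6},{x4,x6},{x4,x7},{x5,x6},{x6,x7},{x1,x2,x4},{x1,x2,x5},{x1,x4,x7},{x3,x4,x6},{x3,x5,x6},{x4,x6,x7}}
  U2: {{x1},{x2},{x3},{x5},{x1,x2},{x1,x4},{x1,x5},{x1,x7},{x2,x4},{x2,x5},{x3,x4},{x3,x5},{x3,x6},{x5,x6},{x1,x2,x4},{x1,x2,x5},{x1,x4,x7},{x3,x4,x6},{x3,x5,x6}}
  U3: {{x1},{x4},{x7},{x1,x2},{x1,x4},{x1,x5},{x1,x7},{x2,x4},{x3,x4},{x4,x6},{x4,x7},{x6,x7},{x1,x2,x4},{x1,x2,x5},{x1,x4,x7},{x3,x4,x6},{x4,x6,x7}}
  U12: {{x1},{x1,x2},{x1,x4},{x1,x5},{x1,x7},{x2,x4},{x1,x2,x4},{x1,x2,x5},{x1,x4,x7}} {{x3,x4},{x3,x6},{x5,x6},{x3,x4,x6},{x3,x5,x6}}
  U13: {{x1},{x4},{x7},{x1,x2},{x1,x4},{x1,x5},{x1,x7},{x2,x4},{x3,x4},{x4,x6},{x4,x7},{x6,x7},{x1,x2,x4},{x1,x2,x5},{x1,x4,x7},{x3,x4,x6},{x4,x6,x7}}
  U23: {{x1},{x1,x2},{x1,x4},{x1,x5},{x1,x7},{x2,x4},{x1,x2,x4},{x1,x2,x5},{x1,x4,x7}} {{x3,x4},{x3,x4,x6}}
  U123: {{x1},{x1,x2},{x1,x4},{x1,x5},{x1,x7},{x2,x4},{x1,x2,x4},{x1,x2,x5},{x1,x4,x7}} {{x3,x4},{x3,x4,x6}}
C dims 3,5,2; δ0: rk 2, SNF 1^2; δ1: rk 2, SNF 1^2
Ȟ^0: (3−2)−0=1 ⇒ Z
Ȟ^1: (5−2)−2=1 ⇒ Z
Ȟ^2: (2−0)−2=0 ⇒ 0
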